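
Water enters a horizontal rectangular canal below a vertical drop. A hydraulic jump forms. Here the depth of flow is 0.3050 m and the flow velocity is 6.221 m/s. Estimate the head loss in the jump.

Fr₁ = V₁/√(g·y₁) = 6.221/√(9.81×0.3050) = 3.596.
Bélanger equation: y₂/y₁ = ½[√(1 + 8Fr₁²) − 1] = ½[√104.48 − 1] = 4.611.
y₂ = 4.611 × 0.3050 = 1.406 m.
Head loss: ΔE = (y₂ − y₁)³/(4y₁y₂) = (1.406 − 0.3050)³/(4×0.3050×1.406) = 1.336/1.716 = 0.7785 m.

ΔE = 0.7785 m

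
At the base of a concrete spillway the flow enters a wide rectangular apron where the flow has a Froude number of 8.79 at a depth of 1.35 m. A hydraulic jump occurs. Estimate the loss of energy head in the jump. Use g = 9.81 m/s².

ΔE = 37.0 m

Fr₁ = 8.79 (given).
By Bélanger, y₂/y₁ = ½[√(1 + 8Fr₁²) − 1] = ½[√619.1 − 1] = 11.9.
y₂ = 11.9 × 1.35 = 16.1 m.
V₁ = Fr₁·√(g·y₁) = 8.79×√(9.81×1.35) = 32.0 m/s; q = V₁·y₁ = 43.2 m²/s. V₂ = q/y₂ = 43.2/16.1 = 2.68 m/s. E₁ = y₁ + V₁²/2g = 53.5 m; E₂ = y₂ + V₂²/2g = 16.5 m. ΔE = E₁ − E₂ = 37.0 m.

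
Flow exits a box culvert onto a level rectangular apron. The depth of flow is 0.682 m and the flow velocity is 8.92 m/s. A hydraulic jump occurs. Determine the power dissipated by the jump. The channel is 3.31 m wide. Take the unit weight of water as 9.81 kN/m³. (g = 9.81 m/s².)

Fr₁ = V₁/√(g·y₁) = 8.92/√(9.81×0.682) = 3.45.
Conjugate-depth relation: y₂/y₁ = ½[√(1 + 8Fr₁²) − 1] = ½[√96.14 − 1] = 4.40.
y₂ = 4.40 × 0.682 = 3.00 m.
q = V₁·y₁ = 8.92 × 0.682 = 6.08 m²/s. V₂ = q/y₂ = 6.08/3.00 = 2.03 m/s. E₁ = y₁ + V₁²/2g = 4.74 m; E₂ = y₂ + V₂²/2g = 3.21 m. ΔE = E₁ − E₂ = 1.53 m.
Q = q·b = 6.08 × 3.31 = 20.1 m³/s. P = γ·Q·ΔE = 9.81 × 20.1 × 1.53 = 301 kW.

P = 301 kW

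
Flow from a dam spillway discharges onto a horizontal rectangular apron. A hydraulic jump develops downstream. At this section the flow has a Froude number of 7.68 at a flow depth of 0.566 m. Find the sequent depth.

Fr₁ = 7.68 (given).
Conjugate-depth relation: y₂/y₁ = ½[√(1 + 8Fr₁²) − 1] = ½[√472.9 − 1] = 10.4.
y₂ = 10.4 × 0.566 = 5.87 m.

y₂ = 5.87 m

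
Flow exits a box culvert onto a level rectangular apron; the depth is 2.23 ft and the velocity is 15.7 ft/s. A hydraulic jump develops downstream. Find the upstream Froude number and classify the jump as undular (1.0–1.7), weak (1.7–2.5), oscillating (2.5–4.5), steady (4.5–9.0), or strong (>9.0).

Fr₁ = 1.85; weak jump

Fr₁ = V₁/√(g·y₁) = 15.7/√(32.2×2.23) = 1.85.
Fr₁ = 1.85 lies in the weak range.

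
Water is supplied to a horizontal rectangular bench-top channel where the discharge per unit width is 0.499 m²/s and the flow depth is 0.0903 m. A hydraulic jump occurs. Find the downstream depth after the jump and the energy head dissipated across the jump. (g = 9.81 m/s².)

y₂ = 0.706 m; ΔE = 0.915 m

V₁ = q/y₁ = 0.499/0.0903 = 5.53 m/s. Fr₁ = V₁/√(g·y₁) = 5.53/√(9.81×0.0903) = 5.87.
Sequent-depth ratio: y₂/y₁ = ½[√(1 + 8Fr₁²) − 1] = ½[√276.8 − 1] = 7.82.
y₂ = 7.82 × 0.0903 = 0.706 m.
V₂ = q/y₂ = 0.499/0.706 = 0.707 m/s. E₁ = y₁ + V₁²/2g = 1.65 m; E₂ = y₂ + V₂²/2g = 0.731 m. ΔE = E₁ − E₂ = 0.915 m.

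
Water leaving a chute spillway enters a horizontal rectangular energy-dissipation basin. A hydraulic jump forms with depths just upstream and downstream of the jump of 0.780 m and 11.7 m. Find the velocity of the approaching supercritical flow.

For a rectangular channel the momentum equation gives q² = ½·g·y₁·y₂·(y₁ + y₂) = ½×9.81×0.780×11.7×12.5 = 559.
q = √559 = 23.6 m²/s.
V₁ = q/y₁ = 23.6/0.780 = 30.3 m/s.

V₁ = 30.3 m/s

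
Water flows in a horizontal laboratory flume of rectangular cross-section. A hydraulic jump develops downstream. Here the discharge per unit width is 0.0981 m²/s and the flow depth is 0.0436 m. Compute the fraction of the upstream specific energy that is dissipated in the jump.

ΔE/E₁ = 0.321 (32.1%)

V₁ = q/y₁ = 0.0981/0.0436 = 2.25 m/s. Fr₁ = V₁/√(g·y₁) = 2.25/√(9.81×0.0436) = 3.44.
By Bélanger, y₂/y₁ = ½[√(1 + 8Fr₁²) − 1] = ½[√95.69 − 1] = 4.39.
y₂ = 4.39 × 0.0436 = 0.191 m.
E₁ = y₁ + V₁²/2g = 0.302 m. ΔE = (y₂ − y₁)³/(4y₁y₂) = 0.0968 m. ΔE/E₁ = 0.0968/0.302 = 0.321.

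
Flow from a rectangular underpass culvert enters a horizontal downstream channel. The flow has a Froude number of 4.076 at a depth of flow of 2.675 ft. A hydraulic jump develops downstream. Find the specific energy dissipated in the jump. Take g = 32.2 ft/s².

ΔE = 9.961 ft

Fr₁ = 4.076 (given).
Conjugate-depth relation: y₂/y₁ = ½[√(1 + 8Fr₁²) − 1] = ½[√133.91 − 1] = 5.286.
y₂ = 5.286 × 2.675 = 14.14 ft.
Head loss: ΔE = (y₂ − y₁)³/(4y₁y₂) = (14.14 − 2.675)³/(4×2.675×14.14) = 1507/151.3 = 9.961 ft.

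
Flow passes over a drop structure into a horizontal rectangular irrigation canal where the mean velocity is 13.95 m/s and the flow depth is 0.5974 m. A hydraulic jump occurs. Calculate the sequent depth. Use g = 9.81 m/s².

y₂ = 4.579 m

Fr₁ = V₁/√(g·y₁) = 13.95/√(9.81×0.5974) = 5.762.
Sequent-depth ratio: y₂/y₁ = ½[√(1 + 8Fr₁²) − 1] = ½[√266.65 − 1] = 7.665.
y₂ = 7.665 × 0.5974 = 4.579 m.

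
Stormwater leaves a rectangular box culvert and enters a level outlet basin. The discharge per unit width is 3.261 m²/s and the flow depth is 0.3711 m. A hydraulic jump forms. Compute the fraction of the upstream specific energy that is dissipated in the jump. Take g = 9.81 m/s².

V₁ = q/y₁ = 3.261/0.3711 = 8.787 m/s. Fr₁ = V₁/√(g·y₁) = 8.787/√(9.81×0.3711) = 4.606.
Bélanger equation: y₂/y₁ = ½[√(1 + 8Fr₁²) − 1] = ½[√170.69 − 1] = 6.032.
y₂ = 6.032 × 0.3711 = 2.239 m.
E₁ = y₁ + V₁²/2g = 4.307 m. ΔE = (y₂ − y₁)³/(4y₁y₂) = 1.960 m. ΔE/E₁ = 1.960/4.307 = 0.455.

ΔE/E₁ = 0.455 (45.5%)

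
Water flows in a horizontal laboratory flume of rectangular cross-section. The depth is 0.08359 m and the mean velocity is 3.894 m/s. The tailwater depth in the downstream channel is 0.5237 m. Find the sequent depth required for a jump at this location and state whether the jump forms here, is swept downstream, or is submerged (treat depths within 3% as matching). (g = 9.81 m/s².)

y₂ = 0.4683 m; the jump is submerged

Fr₁ = V₁/√(g·y₁) = 3.894/√(9.81×0.08359) = 4.300.
Sequent-depth ratio: y₂/y₁ = ½[√(1 + 8Fr₁²) − 1] = ½[√148.93 − 1] = 5.602.
y₂ = 5.602 × 0.08359 = 0.4683 m.
Tailwater y_tw = 0.5237 m: y_tw > y₂, so the jump is submerged.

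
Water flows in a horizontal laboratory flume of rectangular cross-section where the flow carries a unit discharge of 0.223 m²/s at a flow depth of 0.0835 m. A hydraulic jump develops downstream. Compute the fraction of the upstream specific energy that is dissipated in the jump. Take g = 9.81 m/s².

V₁ = q/y₁ = 0.223/0.0835 = 2.67 m/s. Fr₁ = V₁/√(g·y₁) = 2.67/√(9.81×0.0835) = 2.95.
From the momentum equation for a rectangular channel, y₂/y₁ = ½[√(1 + 8Fr₁²) − 1] = ½[√70.66 − 1] = 3.70.
y₂ = 3.70 × 0.0835 = 0.309 m.
E₁ = y₁ + V₁²/2g = 0.447 m. ΔE = (y₂ − y₁)³/(4y₁y₂) = 0.111 m. ΔE/E₁ = 0.111/0.447 = 0.249.

ΔE/E₁ = 0.249 (24.9%)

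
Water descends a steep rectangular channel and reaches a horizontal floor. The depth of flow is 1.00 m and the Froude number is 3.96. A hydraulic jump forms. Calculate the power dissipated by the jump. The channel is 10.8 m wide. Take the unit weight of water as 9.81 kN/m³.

P = 4493 kW

Fr₁ = 3.96 (given).
From the momentum equation for a rectangular channel, y₂/y₁ = ½[√(1 + 8Fr₁²) − 1] = ½[√126.5 − 1] = 5.12.
y₂ = 5.12 × 1.00 = 5.12 m.
Head loss: ΔE = (y₂ − y₁)³/(4y₁y₂) = (5.12 − 1.00)³/(4×1.00×5.12) = 70.1/20.5 = 3.42 m.
V₁ = Fr₁·√(g·y₁) = 3.96×√(9.81×1.00) = 12.4 m/s; q = V₁·y₁ = 12.4 m²/s. Q = q·b = 12.4 × 10.8 = 134 m³/s. P = γ·Q·ΔE = 9.81 × 134 × 3.42 = 4493 kW.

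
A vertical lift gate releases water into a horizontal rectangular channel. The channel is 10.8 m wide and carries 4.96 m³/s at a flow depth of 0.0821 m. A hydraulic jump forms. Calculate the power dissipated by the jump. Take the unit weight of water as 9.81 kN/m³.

q = Q/b = 4.96/10.8 = 0.459 m²/s; V₁ = q/y₁ = 5.59 m/s. Fr₁ = V₁/√(g·y₁) = 6.23.
Bélanger equation: y₂/y₁ = ½[√(1 + 8Fr₁²) − 1] = ½[√311.8 − 1] = 8.33.
y₂ = 8.33 × 0.0821 = 0.684 m.
V₂ = q/y₂ = 0.459/0.684 = 0.672 m/s. E₁ = y₁ + V₁²/2g = 1.68 m; E₂ = y₂ + V₂²/2g = 0.707 m. ΔE = E₁ − E₂ = 0.970 m.
P = γ·Q·ΔE = 9.81 × 4.96 × 0.970 = 47.2 kW.

P = 47.2 kW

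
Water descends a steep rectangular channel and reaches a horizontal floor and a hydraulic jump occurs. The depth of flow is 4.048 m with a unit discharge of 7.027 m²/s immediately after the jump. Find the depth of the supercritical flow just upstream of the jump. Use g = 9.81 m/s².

V₂ = q/y₂ = 7.027/4.048 = 1.736 m/s; Fr₂ = V₂/√(g·y₂) = 0.2755.
Since the conjugate-depth ratio holds either way, y₁/y₂ = ½[√(1 + 8Fr₂²) − 1] = ½[√1.6071 − 1] = 0.1339.
y₁ = 0.1339 × 4.048 = 0.5418 m.

y₁ = 0.5418 m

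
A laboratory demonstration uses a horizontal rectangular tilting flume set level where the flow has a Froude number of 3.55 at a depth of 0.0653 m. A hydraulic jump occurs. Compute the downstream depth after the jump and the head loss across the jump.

Fr₁ = 3.55 (given).
From the momentum equation for a rectangular channel, y₂/y₁ = ½[√(1 + 8Fr₁²) − 1] = ½[√101.8 − 1] = 4.55.
y₂ = 4.55 × 0.0653 = 0.297 m.
Head loss: ΔE = (y₂ − y₁)³/(4y₁y₂) = (0.297 − 0.0653)³/(4×0.0653×0.297) = 0.0124/0.0775 = 0.160 m.

y₂ = 0.297 m; ΔE = 0.160 m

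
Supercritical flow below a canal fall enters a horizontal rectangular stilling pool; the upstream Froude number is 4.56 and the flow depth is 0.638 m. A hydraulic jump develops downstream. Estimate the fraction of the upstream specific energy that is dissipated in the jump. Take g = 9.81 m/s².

ΔE/E₁ = 0.451 (45.1%)

Fr₁ = 4.56 (given).
Conjugate-depth relation: y₂/y₁ = ½[√(1 + 8Fr₁²) − 1] = ½[√167.3 − 1] = 5.97.
y₂ = 5.97 × 0.638 = 3.81 m.
E₁ = y₁(1 + Fr₁²/2) = 0.638×(1 + 4.56²/2) = 7.27 m. ΔE = (y₂ − y₁)³/(4y₁y₂) = 3.28 m. ΔE/E₁ = 3.28/7.27 = 0.451.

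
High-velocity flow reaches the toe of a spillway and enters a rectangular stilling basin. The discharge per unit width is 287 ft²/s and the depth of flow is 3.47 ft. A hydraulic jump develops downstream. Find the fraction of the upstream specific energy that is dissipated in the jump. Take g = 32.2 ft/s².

V₁ = q/y₁ = 287/3.47 = 82.7 ft/s. Fr₁ = V₁/√(g·y₁) = 82.7/√(32.2×3.47) = 7.82.
Sequent-depth ratio: y₂/y₁ = ½[√(1 + 8Fr₁²) − 1] = ½[√490.8 − 1] = 10.6.
y₂ = 10.6 × 3.47 = 36.7 ft.
E₁ = y₁ + V₁²/2g = 110 ft. ΔE = (y₂ − y₁)³/(4y₁y₂) = 72.0 ft. ΔE/E₁ = 72.0/110 = 0.657.

ΔE/E₁ = 0.657 (65.7%)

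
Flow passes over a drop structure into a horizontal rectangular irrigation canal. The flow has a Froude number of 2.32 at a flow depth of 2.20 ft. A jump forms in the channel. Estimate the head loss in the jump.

Fr₁ = 2.32 (given).
Conjugate-depth relation: y₂/y₁ = ½[√(1 + 8Fr₁²) − 1] = ½[√44.06 − 1] = 2.82.
y₂ = 2.82 × 2.20 = 6.20 ft.
V₁ = Fr₁·√(g·y₁) = 2.32×√(32.2×2.20) = 19.5 ft/s; q = V₁·y₁ = 43.0 ft²/s. V₂ = q/y₂ = 43.0/6.20 = 6.93 ft/s. E₁ = y₁ + V₁²/2g = 8.12 ft; E₂ = y₂ + V₂²/2g = 6.95 ft. ΔE = E₁ − E₂ = 1.17 ft.

ΔE = 1.17 ft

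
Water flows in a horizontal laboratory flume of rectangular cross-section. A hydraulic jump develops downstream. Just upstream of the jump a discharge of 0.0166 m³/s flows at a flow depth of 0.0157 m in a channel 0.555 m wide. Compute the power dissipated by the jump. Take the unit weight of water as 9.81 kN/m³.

q = Q/b = 0.0166/0.555 = 0.0299 m²/s; V₁ = q/y₁ = 1.91 m/s. Fr₁ = V₁/√(g·y₁) = 4.85.
Conjugate-depth relation: y₂/y₁ = ½[√(1 + 8Fr₁²) − 1] = ½[√189.5 − 1] = 6.38.
y₂ = 6.38 × 0.0157 = 0.100 m.
V₂ = q/y₂ = 0.0299/0.100 = 0.298 m/s. E₁ = y₁ + V₁²/2g = 0.201 m; E₂ = y₂ + V₂²/2g = 0.105 m. ΔE = E₁ − E₂ = 0.0959 m.
P = γ·Q·ΔE = 9.81 × 0.0166 × 0.0959 = 0.0156 kW.

P = 0.0156 kW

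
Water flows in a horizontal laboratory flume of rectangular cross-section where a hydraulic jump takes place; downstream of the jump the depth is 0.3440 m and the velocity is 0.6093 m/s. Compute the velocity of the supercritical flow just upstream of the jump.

Fr₂ = V₂/√(g·y₂) = 0.6093/√(9.81×0.3440) = 0.3317.
The Bélanger relation is symmetric: y₁/y₂ = ½[√(1 + 8Fr₂²) − 1] = ½[√1.8801 − 1] = 0.1856.
y₁ = 0.1856 × 0.3440 = 0.06384 m.
V₁ = q/y₁ = 0.2096/0.06384 = 3.283 m/s.

V₁ = 3.283 m/s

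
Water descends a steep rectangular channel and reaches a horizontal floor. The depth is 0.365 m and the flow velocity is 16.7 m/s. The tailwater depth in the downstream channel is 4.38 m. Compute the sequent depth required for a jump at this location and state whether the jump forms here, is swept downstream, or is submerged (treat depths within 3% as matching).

y₂ = 4.38 m; the jump forms here

Fr₁ = V₁/√(g·y₁) = 16.7/√(9.81×0.365) = 8.83.
From the momentum equation for a rectangular channel, y₂/y₁ = ½[√(1 + 8Fr₁²) − 1] = ½[√624.1 − 1] = 12.0.
y₂ = 12.0 × 0.365 = 4.38 m.
Tailwater y_tw = 4.38 m: y_tw ≈ y₂, so the jump forms here.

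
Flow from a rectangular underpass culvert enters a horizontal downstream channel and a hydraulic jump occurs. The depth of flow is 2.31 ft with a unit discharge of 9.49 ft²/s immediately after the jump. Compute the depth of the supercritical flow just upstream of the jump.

y₁ = 0.783 ft

V₂ = q/y₂ = 9.49/2.31 = 4.11 ft/s; Fr₂ = V₂/√(g·y₂) = 0.476.
From the momentum equation (using Fr₂), y₁/y₂ = ½[√(1 + 8Fr₂²) − 1] = ½[√2.815 − 1] = 0.339.
y₁ = 0.339 × 2.31 = 0.783 ft.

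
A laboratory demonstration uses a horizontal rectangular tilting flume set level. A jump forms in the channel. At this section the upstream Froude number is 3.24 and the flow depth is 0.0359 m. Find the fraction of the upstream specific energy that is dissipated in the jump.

ΔE/E₁ = 0.293 (29.3%)

Fr₁ = 3.24 (given).
Bélanger equation: y₂/y₁ = ½[√(1 + 8Fr₁²) − 1] = ½[√84.98 − 1] = 4.11.
y₂ = 4.11 × 0.0359 = 0.148 m.
E₁ = y₁(1 + Fr₁²/2) = 0.0359×(1 + 3.24²/2) = 0.224 m. ΔE = (y₂ − y₁)³/(4y₁y₂) = 0.0657 m. ΔE/E₁ = 0.0657/0.224 = 0.293.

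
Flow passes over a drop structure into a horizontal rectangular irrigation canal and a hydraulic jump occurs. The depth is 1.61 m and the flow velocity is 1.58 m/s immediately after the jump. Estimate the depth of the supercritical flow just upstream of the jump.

Fr₂ = V₂/√(g·y₂) = 1.58/√(9.81×1.61) = 0.398.
Applying the sequent-depth relation in reverse, y₁/y₂ = ½[√(1 + 8Fr₂²) − 1] = ½[√2.264 − 1] = 0.252.
y₁ = 0.252 × 1.61 = 0.406 m.

y₁ = 0.406 m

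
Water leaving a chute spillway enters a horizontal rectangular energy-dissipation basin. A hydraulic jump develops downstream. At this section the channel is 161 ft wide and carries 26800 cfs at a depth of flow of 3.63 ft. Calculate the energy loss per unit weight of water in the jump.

ΔE = 15.2 ft

q = Q/b = 26800/161 = 166 ft²/s; V₁ = q/y₁ = 45.9 ft/s. Fr₁ = V₁/√(g·y₁) = 4.24.
From the momentum equation for a rectangular channel, y₂/y₁ = ½[√(1 + 8Fr₁²) − 1] = ½[√144.9 − 1] = 5.52.
y₂ = 5.52 × 3.63 = 20.0 ft.
Head loss: ΔE = (y₂ − y₁)³/(4y₁y₂) = (20.0 − 3.63)³/(4×3.63×20.0) = 4415/291 = 15.2 ft.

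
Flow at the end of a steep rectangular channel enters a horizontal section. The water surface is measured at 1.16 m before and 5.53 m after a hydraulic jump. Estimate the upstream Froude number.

Fr₁ = 3.71

For a rectangular channel the momentum equation gives q² = ½·g·y₁·y₂·(y₁ + y₂) = ½×9.81×1.16×5.53×6.69 = 210.
q = √210 = 14.5 m²/s.
V₁ = q/y₁ = 12.5 m/s; Fr₁ = V₁/√(g·y₁) = 3.71.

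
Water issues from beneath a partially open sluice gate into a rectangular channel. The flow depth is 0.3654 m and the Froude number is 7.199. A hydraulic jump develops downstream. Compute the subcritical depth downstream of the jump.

y₂ = 3.542 m

Fr₁ = 7.199 (given).
Bélanger equation: y₂/y₁ = ½[√(1 + 8Fr₁²) − 1] = ½[√415.60 − 1] = 9.693.
y₂ = 9.693 × 0.3654 = 3.542 m.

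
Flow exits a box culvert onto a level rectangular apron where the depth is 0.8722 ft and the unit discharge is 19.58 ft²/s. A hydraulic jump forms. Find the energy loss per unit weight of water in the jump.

V₁ = q/y₁ = 19.58/0.8722 = 22.45 ft/s. Fr₁ = V₁/√(g·y₁) = 22.45/√(32.2×0.8722) = 4.236.
Bélanger equation: y₂/y₁ = ½[√(1 + 8Fr₁²) − 1] = ½[√144.55 − 1] = 5.512.
y₂ = 5.512 × 0.8722 = 4.807 ft.
Head loss: ΔE = (y₂ − y₁)³/(4y₁y₂) = (4.807 − 0.8722)³/(4×0.8722×4.807) = 60.93/16.77 = 3.633 ft.

ΔE = 3.633 ft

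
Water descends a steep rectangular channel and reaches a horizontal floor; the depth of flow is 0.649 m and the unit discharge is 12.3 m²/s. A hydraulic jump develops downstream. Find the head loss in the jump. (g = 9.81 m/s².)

V₁ = q/y₁ = 12.3/0.649 = 19.0 m/s. Fr₁ = V₁/√(g·y₁) = 19.0/√(9.81×0.649) = 7.51.
From the momentum equation for a rectangular channel, y₂/y₁ = ½[√(1 + 8Fr₁²) − 1] = ½[√452.3 − 1] = 10.1.
y₂ = 10.1 × 0.649 = 6.58 m.
Head loss: ΔE = (y₂ − y₁)³/(4y₁y₂) = (6.58 − 0.649)³/(4×0.649×6.58) = 208/17.1 = 12.2 m.

ΔE = 12.2 m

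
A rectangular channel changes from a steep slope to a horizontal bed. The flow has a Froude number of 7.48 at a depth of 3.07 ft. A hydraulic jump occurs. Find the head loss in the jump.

Fr₁ = 7.48 (given).
Conjugate-depth relation: y₂/y₁ = ½[√(1 + 8Fr₁²) − 1] = ½[√448.6 − 1] = 10.1.
y₂ = 10.1 × 3.07 = 31.0 ft.
Head loss: ΔE = (y₂ − y₁)³/(4y₁y₂) = (31.0 − 3.07)³/(4×3.07×31.0) = 21733/380 = 57.1 ft.

ΔE = 57.1 ft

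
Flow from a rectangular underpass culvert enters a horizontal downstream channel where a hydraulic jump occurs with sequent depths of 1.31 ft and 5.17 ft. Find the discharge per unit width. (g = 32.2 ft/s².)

For a rectangular channel the momentum equation gives q² = ½·g·y₁·y₂·(y₁ + y₂) = ½×32.2×1.31×5.17×6.48 = 707.
q = √707 = 26.6 ft²/s.

q = 26.6 ft²/s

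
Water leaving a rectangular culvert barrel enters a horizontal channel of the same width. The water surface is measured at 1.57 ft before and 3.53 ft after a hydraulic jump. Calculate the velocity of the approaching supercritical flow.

For a rectangular channel the momentum equation gives q² = ½·g·y₁·y₂·(y₁ + y₂) = ½×32.2×1.57×3.53×5.10 = 455.
q = √455 = 21.3 ft²/s.
V₁ = q/y₁ = 21.3/1.57 = 13.6 ft/s.

V₁ = 13.6 ft/s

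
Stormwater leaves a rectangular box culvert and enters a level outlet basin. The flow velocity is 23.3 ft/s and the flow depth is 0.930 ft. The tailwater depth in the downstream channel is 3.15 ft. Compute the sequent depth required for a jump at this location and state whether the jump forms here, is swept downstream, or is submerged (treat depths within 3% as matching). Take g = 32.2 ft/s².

y₂ = 5.15 ft; the jump is swept downstream

Fr₁ = V₁/√(g·y₁) = 23.3/√(32.2×0.930) = 4.26.
Conjugate-depth relation: y₂/y₁ = ½[√(1 + 8Fr₁²) − 1] = ½[√146.0 − 1] = 5.54.
y₂ = 5.54 × 0.930 = 5.15 ft.
Tailwater y_tw = 3.15 ft: y_tw < y₂, so the jump is swept downstream.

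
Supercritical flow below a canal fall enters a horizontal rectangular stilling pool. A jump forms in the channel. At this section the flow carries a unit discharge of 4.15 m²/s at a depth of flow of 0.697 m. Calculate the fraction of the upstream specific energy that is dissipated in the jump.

ΔE/E₁ = 0.137 (13.7%)

V₁ = q/y₁ = 4.15/0.697 = 5.95 m/s. Fr₁ = V₁/√(g·y₁) = 5.95/√(9.81×0.697) = 2.28.
By Bélanger, y₂/y₁ = ½[√(1 + 8Fr₁²) − 1] = ½[√42.48 − 1] = 2.76.
y₂ = 2.76 × 0.697 = 1.92 m.
E₁ = y₁ + V₁²/2g = 2.50 m. ΔE = (y₂ − y₁)³/(4y₁y₂) = 0.344 m. ΔE/E₁ = 0.344/2.50 = 0.137.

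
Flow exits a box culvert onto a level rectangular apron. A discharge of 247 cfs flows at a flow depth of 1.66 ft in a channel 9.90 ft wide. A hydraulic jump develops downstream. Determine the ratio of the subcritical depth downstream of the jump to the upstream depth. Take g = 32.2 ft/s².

y₂/y₁ = 2.45

q = Q/b = 247/9.90 = 24.9 ft²/s; V₁ = q/y₁ = 15.0 ft/s. Fr₁ = V₁/√(g·y₁) = 2.06.
Bélanger equation: y₂/y₁ = ½[√(1 + 8Fr₁²) − 1] = ½[√34.81 − 1] = 2.45.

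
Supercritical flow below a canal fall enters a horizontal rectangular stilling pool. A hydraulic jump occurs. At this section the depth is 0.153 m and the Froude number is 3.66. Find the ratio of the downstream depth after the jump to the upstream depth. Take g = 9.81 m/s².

Fr₁ = 3.66 (given).
Bélanger equation: y₂/y₁ = ½[√(1 + 8Fr₁²) − 1] = ½[√108.2 − 1] = 4.70.

y₂/y₁ = 4.70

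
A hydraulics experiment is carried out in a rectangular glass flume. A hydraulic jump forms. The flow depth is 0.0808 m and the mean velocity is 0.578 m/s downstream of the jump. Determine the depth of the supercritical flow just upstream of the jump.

Fr₂ = V₂/√(g·y₂) = 0.578/√(9.81×0.0808) = 0.649.
The Bélanger relation is symmetric: y₁/y₂ = ½[√(1 + 8Fr₂²) − 1] = ½[√4.372 − 1] = 0.545.
y₁ = 0.545 × 0.0808 = 0.0441 m.

y₁ = 0.0441 m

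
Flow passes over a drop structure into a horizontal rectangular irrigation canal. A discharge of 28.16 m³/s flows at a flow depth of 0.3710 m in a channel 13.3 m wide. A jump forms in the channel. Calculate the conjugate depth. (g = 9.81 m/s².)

y₂ = 1.395 m

q = Q/b = 28.16/13.3 = 2.117 m²/s; V₁ = q/y₁ = 5.707 m/s. Fr₁ = V₁/√(g·y₁) = 2.991.
Conjugate-depth relation: y₂/y₁ = ½[√(1 + 8Fr₁²) − 1] = ½[√72.591 − 1] = 3.760.
y₂ = 3.760 × 0.3710 = 1.395 m.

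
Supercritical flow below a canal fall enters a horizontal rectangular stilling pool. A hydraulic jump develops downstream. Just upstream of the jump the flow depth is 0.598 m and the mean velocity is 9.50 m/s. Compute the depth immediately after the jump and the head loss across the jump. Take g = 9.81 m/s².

y₂ = 3.03 m; ΔE = 1.99 m

Fr₁ = V₁/√(g·y₁) = 9.50/√(9.81×0.598) = 3.92.
Bélanger equation: y₂/y₁ = ½[√(1 + 8Fr₁²) − 1] = ½[√124.1 − 1] = 5.07.
y₂ = 5.07 × 0.598 = 3.03 m.
q = V₁·y₁ = 9.50 × 0.598 = 5.68 m²/s. V₂ = q/y₂ = 5.68/3.03 = 1.87 m/s. E₁ = y₁ + V₁²/2g = 5.20 m; E₂ = y₂ + V₂²/2g = 3.21 m. ΔE = E₁ − E₂ = 1.99 m.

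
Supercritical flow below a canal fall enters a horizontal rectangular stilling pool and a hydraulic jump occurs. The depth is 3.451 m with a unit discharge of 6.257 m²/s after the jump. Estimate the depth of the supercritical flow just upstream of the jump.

V₂ = q/y₂ = 6.257/3.451 = 1.813 m/s; Fr₂ = V₂/√(g·y₂) = 0.3116.
Applying the sequent-depth relation in reverse, y₁/y₂ = ½[√(1 + 8Fr₂²) − 1] = ½[√1.7768 − 1] = 0.1665.
y₁ = 0.1665 × 3.451 = 0.5745 m.

y₁ = 0.5745 m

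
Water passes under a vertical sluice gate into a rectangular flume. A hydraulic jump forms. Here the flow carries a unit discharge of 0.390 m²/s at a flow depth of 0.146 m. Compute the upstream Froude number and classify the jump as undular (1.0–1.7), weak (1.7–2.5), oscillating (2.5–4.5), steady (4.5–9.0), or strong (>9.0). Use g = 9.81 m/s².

V₁ = q/y₁ = 0.390/0.146 = 2.67 m/s. Fr₁ = V₁/√(g·y₁) = 2.67/√(9.81×0.146) = 2.23.
Fr₁ = 2.23 lies in the weak range.

Fr₁ = 2.23; weak jump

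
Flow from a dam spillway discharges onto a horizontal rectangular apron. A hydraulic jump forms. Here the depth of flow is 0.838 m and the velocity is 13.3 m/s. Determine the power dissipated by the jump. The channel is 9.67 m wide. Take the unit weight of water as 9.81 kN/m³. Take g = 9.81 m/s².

P = 4774 kW

Fr₁ = V₁/√(g·y₁) = 13.3/√(9.81×0.838) = 4.64.
Sequent-depth ratio: y₂/y₁ = ½[√(1 + 8Fr₁²) − 1] = ½[√173.1 − 1] = 6.08.
y₂ = 6.08 × 0.838 = 5.09 m.
Head loss: ΔE = (y₂ − y₁)³/(4y₁y₂) = (5.09 − 0.838)³/(4×0.838×5.09) = 77.1/17.1 = 4.52 m.
q = V₁·y₁ = 13.3 × 0.838 = 11.1 m²/s. Q = q·b = 11.1 × 9.67 = 108 m³/s. P = γ·Q·ΔE = 9.81 × 108 × 4.52 = 4774 kW.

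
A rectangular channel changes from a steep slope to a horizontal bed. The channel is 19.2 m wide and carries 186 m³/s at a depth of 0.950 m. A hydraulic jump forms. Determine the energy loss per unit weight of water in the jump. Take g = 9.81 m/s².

ΔE = 1.92 m

q = Q/b = 186/19.2 = 9.69 m²/s; V₁ = q/y₁ = 10.2 m/s. Fr₁ = V₁/√(g·y₁) = 3.34.
Conjugate-depth relation: y₂/y₁ = ½[√(1 + 8Fr₁²) − 1] = ½[√90.26 − 1] = 4.25.
y₂ = 4.25 × 0.950 = 4.04 m.
V₂ = q/y₂ = 9.69/4.04 = 2.40 m/s. E₁ = y₁ + V₁²/2g = 6.25 m; E₂ = y₂ + V₂²/2g = 4.33 m. ΔE = E₁ − E₂ = 1.92 m.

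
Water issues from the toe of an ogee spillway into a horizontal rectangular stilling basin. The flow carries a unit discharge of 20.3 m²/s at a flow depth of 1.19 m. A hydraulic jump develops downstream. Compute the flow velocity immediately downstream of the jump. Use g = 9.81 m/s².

V₂ = 2.59 m/s

V₁ = q/y₁ = 20.3/1.19 = 17.1 m/s. Fr₁ = V₁/√(g·y₁) = 17.1/√(9.81×1.19) = 4.99.
By Bélanger, y₂/y₁ = ½[√(1 + 8Fr₁²) − 1] = ½[√200.4 − 1] = 6.58.
y₂ = 6.58 × 1.19 = 7.83 m.
V₂ = q/y₂ = 20.3/7.83 = 2.59 m/s.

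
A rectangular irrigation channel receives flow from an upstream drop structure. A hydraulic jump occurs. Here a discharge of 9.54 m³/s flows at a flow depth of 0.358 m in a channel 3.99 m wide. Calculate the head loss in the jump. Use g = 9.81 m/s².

q = Q/b = 9.54/3.99 = 2.39 m²/s; V₁ = q/y₁ = 6.68 m/s. Fr₁ = V₁/√(g·y₁) = 3.56.
Sequent-depth ratio: y₂/y₁ = ½[√(1 + 8Fr₁²) − 1] = ½[√102.6 − 1] = 4.56.
y₂ = 4.56 × 0.358 = 1.63 m.
V₂ = q/y₂ = 2.39/1.63 = 1.46 m/s. E₁ = y₁ + V₁²/2g = 2.63 m; E₂ = y₂ + V₂²/2g = 1.74 m. ΔE = E₁ − E₂ = 0.888 m.

ΔE = 0.888 m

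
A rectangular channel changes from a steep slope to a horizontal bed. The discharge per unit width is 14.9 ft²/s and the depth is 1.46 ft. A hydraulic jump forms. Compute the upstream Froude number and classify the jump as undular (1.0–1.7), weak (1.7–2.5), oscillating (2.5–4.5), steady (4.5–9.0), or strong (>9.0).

V₁ = q/y₁ = 14.9/1.46 = 10.2 ft/s. Fr₁ = V₁/√(g·y₁) = 10.2/√(32.2×1.46) = 1.49.
Fr₁ = 1.49 lies in the undular range.

Fr₁ = 1.49; undular jump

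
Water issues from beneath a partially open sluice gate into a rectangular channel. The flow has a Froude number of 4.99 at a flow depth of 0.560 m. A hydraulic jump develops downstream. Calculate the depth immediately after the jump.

Fr₁ = 4.99 (given).
Bélanger equation: y₂/y₁ = ½[√(1 + 8Fr₁²) − 1] = ½[√200.2 − 1] = 6.57.
y₂ = 6.57 × 0.560 = 3.68 m.

y₂ = 3.68 m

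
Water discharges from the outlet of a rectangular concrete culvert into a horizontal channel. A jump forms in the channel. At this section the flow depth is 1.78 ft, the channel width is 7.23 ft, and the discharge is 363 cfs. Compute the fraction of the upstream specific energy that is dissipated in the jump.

q = Q/b = 363/7.23 = 50.2 ft²/s; V₁ = q/y₁ = 28.2 ft/s. Fr₁ = V₁/√(g·y₁) = 3.73.
From the momentum equation for a rectangular channel, y₂/y₁ = ½[√(1 + 8Fr₁²) − 1] = ½[√112.0 − 1] = 4.79.
y₂ = 4.79 × 1.78 = 8.53 ft.
E₁ = y₁ + V₁²/2g = 14.1 ft. ΔE = (y₂ − y₁)³/(4y₁y₂) = 5.07 ft. ΔE/E₁ = 5.07/14.1 = 0.358.

ΔE/E₁ = 0.358 (35.8%)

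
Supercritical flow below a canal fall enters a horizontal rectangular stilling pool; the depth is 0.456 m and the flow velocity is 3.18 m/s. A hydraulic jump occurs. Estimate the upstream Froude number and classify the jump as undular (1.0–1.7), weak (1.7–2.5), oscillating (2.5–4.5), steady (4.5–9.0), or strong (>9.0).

Fr₁ = V₁/√(g·y₁) = 3.18/√(9.81×0.456) = 1.50.
Fr₁ = 1.50 lies in the undular range.

Fr₁ = 1.50; undular jump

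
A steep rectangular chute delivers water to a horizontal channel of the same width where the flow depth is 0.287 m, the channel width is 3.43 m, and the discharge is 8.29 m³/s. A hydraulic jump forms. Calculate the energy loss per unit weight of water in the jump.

ΔE = 1.92 m

q = Q/b = 8.29/3.43 = 2.42 m²/s; V₁ = q/y₁ = 8.42 m/s. Fr₁ = V₁/√(g·y₁) = 5.02.
By Bélanger, y₂/y₁ = ½[√(1 + 8Fr₁²) − 1] = ½[√202.5 − 1] = 6.62.
y₂ = 6.62 × 0.287 = 1.90 m.
Head loss: ΔE = (y₂ − y₁)³/(4y₁y₂) = (1.90 − 0.287)³/(4×0.287×1.90) = 4.19/2.18 = 1.92 m.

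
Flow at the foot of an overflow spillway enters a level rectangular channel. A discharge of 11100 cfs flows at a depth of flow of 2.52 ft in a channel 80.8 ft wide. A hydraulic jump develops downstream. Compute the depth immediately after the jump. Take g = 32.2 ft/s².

q = Q/b = 11100/80.8 = 137 ft²/s; V₁ = q/y₁ = 54.5 ft/s. Fr₁ = V₁/√(g·y₁) = 6.05.
Sequent-depth ratio: y₂/y₁ = ½[√(1 + 8Fr₁²) − 1] = ½[√294.0 − 1] = 8.07.
y₂ = 8.07 × 2.52 = 20.3 ft.

y₂ = 20.3 ft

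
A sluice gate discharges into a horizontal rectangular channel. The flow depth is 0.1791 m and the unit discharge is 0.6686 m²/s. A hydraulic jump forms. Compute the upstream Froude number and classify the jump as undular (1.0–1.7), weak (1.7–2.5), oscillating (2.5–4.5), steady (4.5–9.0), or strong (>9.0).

Fr₁ = 2.816; oscillating jump

V₁ = q/y₁ = 0.6686/0.1791 = 3.733 m/s. Fr₁ = V₁/√(g·y₁) = 3.733/√(9.81×0.1791) = 2.816.
Fr₁ = 2.816 lies in the oscillating range.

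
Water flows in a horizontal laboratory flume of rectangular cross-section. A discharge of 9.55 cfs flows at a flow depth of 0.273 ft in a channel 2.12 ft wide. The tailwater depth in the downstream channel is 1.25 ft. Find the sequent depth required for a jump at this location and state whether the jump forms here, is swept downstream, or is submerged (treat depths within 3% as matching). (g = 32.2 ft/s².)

q = Q/b = 9.55/2.12 = 4.50 ft²/s; V₁ = q/y₁ = 16.5 ft/s. Fr₁ = V₁/√(g·y₁) = 5.57.
From the momentum equation for a rectangular channel, y₂/y₁ = ½[√(1 + 8Fr₁²) − 1] = ½[√248.8 − 1] = 7.39.
y₂ = 7.39 × 0.273 = 2.02 ft.
Tailwater y_tw = 1.25 ft: y_tw < y₂, so the jump is swept downstream.

y₂ = 2.02 ft; the jump is swept downstream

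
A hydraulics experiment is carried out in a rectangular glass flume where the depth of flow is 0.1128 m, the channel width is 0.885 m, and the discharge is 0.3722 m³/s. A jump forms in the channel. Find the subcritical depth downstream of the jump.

q = Q/b = 0.3722/0.885 = 0.4206 m²/s; V₁ = q/y₁ = 3.728 m/s. Fr₁ = V₁/√(g·y₁) = 3.544.
From the momentum equation for a rectangular channel, y₂/y₁ = ½[√(1 + 8Fr₁²) − 1] = ½[√101.50 − 1] = 4.537.
y₂ = 4.537 × 0.1128 = 0.5118 m.

y₂ = 0.5118 m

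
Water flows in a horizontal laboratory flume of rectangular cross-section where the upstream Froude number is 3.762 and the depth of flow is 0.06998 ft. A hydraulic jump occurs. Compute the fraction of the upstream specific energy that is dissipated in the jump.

ΔE/E₁ = 0.363 (36.3%)

Fr₁ = 3.762 (given).
Sequent-depth ratio: y₂/y₁ = ½[√(1 + 8Fr₁²) − 1] = ½[√114.22 − 1] = 4.844.
y₂ = 4.844 × 0.06998 = 0.3390 ft.
E₁ = y₁(1 + Fr₁²/2) = 0.06998×(1 + 3.762²/2) = 0.5652 ft. ΔE = (y₂ − y₁)³/(4y₁y₂) = 0.2051 ft. ΔE/E₁ = 0.2051/0.5652 = 0.363.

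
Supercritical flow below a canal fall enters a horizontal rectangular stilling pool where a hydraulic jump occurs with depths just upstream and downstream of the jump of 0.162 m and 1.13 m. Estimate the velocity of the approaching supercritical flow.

For a rectangular channel the momentum equation gives q² = ½·g·y₁·y₂·(y₁ + y₂) = ½×9.81×0.162×1.13×1.29 = 1.16.
q = √1.16 = 1.08 m²/s.
V₁ = q/y₁ = 1.08/0.162 = 6.65 m/s.

V₁ = 6.65 m/s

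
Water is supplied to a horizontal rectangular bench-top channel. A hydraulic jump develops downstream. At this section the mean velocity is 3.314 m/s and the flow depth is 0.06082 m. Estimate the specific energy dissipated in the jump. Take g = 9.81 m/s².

ΔE = 0.2628 m

Fr₁ = V₁/√(g·y₁) = 3.314/√(9.81×0.06082) = 4.290.
Bélanger equation: y₂/y₁ = ½[√(1 + 8Fr₁²) − 1] = ½[√148.26 − 1] = 5.588.
y₂ = 5.588 × 0.06082 = 0.3399 m.
Head loss: ΔE = (y₂ − y₁)³/(4y₁y₂) = (0.3399 − 0.06082)³/(4×0.06082×0.3399) = 0.02173/0.08268 = 0.2628 m.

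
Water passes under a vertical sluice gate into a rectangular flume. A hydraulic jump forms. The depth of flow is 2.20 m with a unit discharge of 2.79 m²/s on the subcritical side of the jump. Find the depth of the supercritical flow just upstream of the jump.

V₂ = q/y₂ = 2.79/2.20 = 1.27 m/s; Fr₂ = V₂/√(g·y₂) = 0.273.
Since the conjugate-depth ratio holds either way, y₁/y₂ = ½[√(1 + 8Fr₂²) − 1] = ½[√1.596 − 1] = 0.132.
y₁ = 0.132 × 2.20 = 0.290 m.

y₁ = 0.290 m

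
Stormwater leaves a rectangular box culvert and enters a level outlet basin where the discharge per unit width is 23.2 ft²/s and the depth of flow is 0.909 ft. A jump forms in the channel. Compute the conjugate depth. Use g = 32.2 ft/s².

y₂ = 5.63 ft

V₁ = q/y₁ = 23.2/0.909 = 25.5 ft/s. Fr₁ = V₁/√(g·y₁) = 25.5/√(32.2×0.909) = 4.72.
Conjugate-depth relation: y₂/y₁ = ½[√(1 + 8Fr₁²) − 1] = ½[√179.0 − 1] = 6.19.
y₂ = 6.19 × 0.909 = 5.63 ft.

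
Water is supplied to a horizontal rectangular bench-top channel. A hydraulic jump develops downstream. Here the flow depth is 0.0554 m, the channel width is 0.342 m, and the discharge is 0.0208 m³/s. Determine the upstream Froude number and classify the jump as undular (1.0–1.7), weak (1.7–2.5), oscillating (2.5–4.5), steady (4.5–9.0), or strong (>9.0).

Fr₁ = 1.49; undular jump

q = Q/b = 0.0208/0.342 = 0.0608 m²/s; V₁ = q/y₁ = 1.10 m/s. Fr₁ = V₁/√(g·y₁) = 1.49.
Fr₁ = 1.49 lies in the undular range.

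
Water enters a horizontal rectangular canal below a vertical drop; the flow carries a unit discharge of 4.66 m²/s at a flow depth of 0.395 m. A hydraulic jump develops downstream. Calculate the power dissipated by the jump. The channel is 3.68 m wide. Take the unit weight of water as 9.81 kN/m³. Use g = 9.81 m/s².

V₁ = q/y₁ = 4.66/0.395 = 11.8 m/s. Fr₁ = V₁/√(g·y₁) = 11.8/√(9.81×0.395) = 5.99.
Conjugate-depth relation: y₂/y₁ = ½[√(1 + 8Fr₁²) − 1] = ½[√288.3 − 1] = 7.99.
y₂ = 7.99 × 0.395 = 3.16 m.
V₂ = q/y₂ = 4.66/3.16 = 1.48 m/s. E₁ = y₁ + V₁²/2g = 7.49 m; E₂ = y₂ + V₂²/2g = 3.27 m. ΔE = E₁ − E₂ = 4.22 m.
Q = q·b = 4.66 × 3.68 = 17.1 m³/s. P = γ·Q·ΔE = 9.81 × 17.1 × 4.22 = 710 kW.

P = 710 kW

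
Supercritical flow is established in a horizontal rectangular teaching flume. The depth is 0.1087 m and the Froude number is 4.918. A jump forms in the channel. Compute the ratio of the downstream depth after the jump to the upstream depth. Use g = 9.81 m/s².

y₂/y₁ = 6.473

Fr₁ = 4.918 (given).
From the momentum equation for a rectangular channel, y₂/y₁ = ½[√(1 + 8Fr₁²) − 1] = ½[√194.49 − 1] = 6.473.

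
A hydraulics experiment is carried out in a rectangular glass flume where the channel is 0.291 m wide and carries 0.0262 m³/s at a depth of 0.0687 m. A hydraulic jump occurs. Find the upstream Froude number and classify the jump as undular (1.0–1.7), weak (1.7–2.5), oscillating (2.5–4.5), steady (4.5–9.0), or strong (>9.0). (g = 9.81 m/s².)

q = Q/b = 0.0262/0.291 = 0.0900 m²/s; V₁ = q/y₁ = 1.31 m/s. Fr₁ = V₁/√(g·y₁) = 1.60.
Fr₁ = 1.60 lies in the undular range.

Fr₁ = 1.60; undular jump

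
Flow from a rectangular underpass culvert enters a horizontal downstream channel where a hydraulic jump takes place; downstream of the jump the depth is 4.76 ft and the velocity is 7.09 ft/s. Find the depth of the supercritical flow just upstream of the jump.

Fr₂ = V₂/√(g·y₂) = 7.09/√(32.2×4.76) = 0.573.
The Bélanger relation is symmetric: y₁/y₂ = ½[√(1 + 8Fr₂²) − 1] = ½[√3.624 − 1] = 0.452.
y₁ = 0.452 × 4.76 = 2.15 ft.

y₁ = 2.15 ft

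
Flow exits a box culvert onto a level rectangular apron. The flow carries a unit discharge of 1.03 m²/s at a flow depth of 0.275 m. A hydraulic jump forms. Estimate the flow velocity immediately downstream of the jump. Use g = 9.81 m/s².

V₂ = 1.36 m/s

V₁ = q/y₁ = 1.03/0.275 = 3.75 m/s. Fr₁ = V₁/√(g·y₁) = 3.75/√(9.81×0.275) = 2.28.
By Bélanger, y₂/y₁ = ½[√(1 + 8Fr₁²) − 1] = ½[√42.60 − 1] = 2.76.
y₂ = 2.76 × 0.275 = 0.760 m.
V₂ = q/y₂ = 1.03/0.760 = 1.36 m/s.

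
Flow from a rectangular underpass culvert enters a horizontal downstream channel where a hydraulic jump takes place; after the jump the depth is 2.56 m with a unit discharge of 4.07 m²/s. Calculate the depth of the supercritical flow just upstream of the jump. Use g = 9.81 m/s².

V₂ = q/y₂ = 4.07/2.56 = 1.59 m/s; Fr₂ = V₂/√(g·y₂) = 0.317.
Since the conjugate-depth ratio holds either way, y₁/y₂ = ½[√(1 + 8Fr₂²) − 1] = ½[√1.805 − 1] = 0.172.
y₁ = 0.172 × 2.56 = 0.440 m.

y₁ = 0.440 m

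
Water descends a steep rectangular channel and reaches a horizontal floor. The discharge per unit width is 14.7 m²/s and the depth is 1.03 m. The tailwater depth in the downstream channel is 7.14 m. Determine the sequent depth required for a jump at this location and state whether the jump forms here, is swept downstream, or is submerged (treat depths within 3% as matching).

y₂ = 6.05 m; the jump is submerged

V₁ = q/y₁ = 14.7/1.03 = 14.3 m/s. Fr₁ = V₁/√(g·y₁) = 14.3/√(9.81×1.03) = 4.49.
Sequent-depth ratio: y₂/y₁ = ½[√(1 + 8Fr₁²) − 1] = ½[√162.3 − 1] = 5.87.
y₂ = 5.87 × 1.03 = 6.05 m.
Tailwater y_tw = 7.14 m: y_tw > y₂, so the jump is submerged.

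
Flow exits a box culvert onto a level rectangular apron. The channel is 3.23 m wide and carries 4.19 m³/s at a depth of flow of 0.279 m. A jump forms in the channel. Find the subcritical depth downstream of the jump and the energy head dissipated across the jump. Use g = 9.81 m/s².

q = Q/b = 4.19/3.23 = 1.30 m²/s; V₁ = q/y₁ = 4.65 m/s. Fr₁ = V₁/√(g·y₁) = 2.81.
Sequent-depth ratio: y₂/y₁ = ½[√(1 + 8Fr₁²) − 1] = ½[√64.19 − 1] = 3.51.
y₂ = 3.51 × 0.279 = 0.978 m.
Head loss: ΔE = (y₂ − y₁)³/(4y₁y₂) = (0.978 − 0.279)³/(4×0.279×0.978) = 0.342/1.09 = 0.313 m.

y₂ = 0.978 m; ΔE = 0.313 m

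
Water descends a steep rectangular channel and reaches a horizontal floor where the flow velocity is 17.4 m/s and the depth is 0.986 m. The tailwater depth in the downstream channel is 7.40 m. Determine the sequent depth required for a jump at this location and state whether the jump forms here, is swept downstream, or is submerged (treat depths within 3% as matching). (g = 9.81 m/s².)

y₂ = 7.32 m; the jump forms here

Fr₁ = V₁/√(g·y₁) = 17.4/√(9.81×0.986) = 5.59.
From the momentum equation for a rectangular channel, y₂/y₁ = ½[√(1 + 8Fr₁²) − 1] = ½[√251.4 − 1] = 7.43.
y₂ = 7.43 × 0.986 = 7.32 m.
Tailwater y_tw = 7.40 m: y_tw ≈ y₂, so the jump forms here.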